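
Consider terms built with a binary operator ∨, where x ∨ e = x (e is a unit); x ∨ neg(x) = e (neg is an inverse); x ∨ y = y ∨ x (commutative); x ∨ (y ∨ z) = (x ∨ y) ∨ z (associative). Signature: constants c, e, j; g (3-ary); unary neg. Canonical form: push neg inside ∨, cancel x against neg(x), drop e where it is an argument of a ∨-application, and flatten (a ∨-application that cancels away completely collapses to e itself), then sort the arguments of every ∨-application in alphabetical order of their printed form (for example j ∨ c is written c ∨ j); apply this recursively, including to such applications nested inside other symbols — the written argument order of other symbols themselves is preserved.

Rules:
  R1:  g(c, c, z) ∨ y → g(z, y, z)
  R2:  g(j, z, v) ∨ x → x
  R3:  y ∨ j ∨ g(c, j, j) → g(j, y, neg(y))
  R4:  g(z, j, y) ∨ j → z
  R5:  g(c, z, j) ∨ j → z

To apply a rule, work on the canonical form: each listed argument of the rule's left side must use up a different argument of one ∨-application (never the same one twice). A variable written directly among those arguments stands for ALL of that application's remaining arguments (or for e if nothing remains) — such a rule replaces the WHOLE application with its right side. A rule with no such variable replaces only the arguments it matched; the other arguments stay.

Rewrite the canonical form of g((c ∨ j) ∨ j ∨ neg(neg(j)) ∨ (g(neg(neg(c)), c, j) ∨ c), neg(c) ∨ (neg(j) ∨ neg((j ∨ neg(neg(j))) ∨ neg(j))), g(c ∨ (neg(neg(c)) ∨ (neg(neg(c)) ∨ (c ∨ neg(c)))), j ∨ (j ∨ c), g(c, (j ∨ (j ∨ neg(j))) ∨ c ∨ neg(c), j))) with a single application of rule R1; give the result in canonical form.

Answer: g(g(j, c ∨ c ∨ j ∨ j ∨ j, j), neg(c) ∨ neg(j) ∨ neg(j), g(c ∨ c ∨ c, c ∨ j ∨ j, g(c, j, j)))

Derivation:
Canonical form:  g(c ∨ c ∨ g(c, c, j) ∨ j ∨ j ∨ j, neg(c) ∨ neg(j) ∨ neg(j), g(c ∨ c ∨ c, c ∨ j ∨ j, g(c, j, j)))
Apply R1:  consuming g(c, c, j);  y := c ∨ c ∨ j ∨ j ∨ j, z := j
Every leftover argument binds to the variable; the entire application is replaced.
Result:  g(g(j, c ∨ c ∨ j ∨ j ∨ j, j), neg(c) ∨ neg(j) ∨ neg(j), g(c ∨ c ∨ c, c ∨ j ∨ j, g(c, j, j)))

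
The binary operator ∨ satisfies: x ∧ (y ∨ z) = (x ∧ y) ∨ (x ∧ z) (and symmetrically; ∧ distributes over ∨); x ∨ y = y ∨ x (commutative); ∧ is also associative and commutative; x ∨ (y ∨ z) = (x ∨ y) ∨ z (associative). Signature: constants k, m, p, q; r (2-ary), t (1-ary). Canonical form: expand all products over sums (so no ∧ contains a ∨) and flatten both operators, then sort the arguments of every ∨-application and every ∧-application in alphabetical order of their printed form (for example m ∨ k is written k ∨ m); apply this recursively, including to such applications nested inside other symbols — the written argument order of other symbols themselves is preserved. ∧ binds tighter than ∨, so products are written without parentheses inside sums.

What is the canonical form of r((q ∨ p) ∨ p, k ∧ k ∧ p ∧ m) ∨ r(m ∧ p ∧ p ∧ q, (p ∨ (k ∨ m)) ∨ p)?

Answer: r(m ∧ p ∧ p ∧ q, k ∨ m ∨ p ∨ p) ∨ r(p ∨ p ∨ q, k ∧ k ∧ m ∧ p)

Derivation:
Merge nested applications:  r(p ∨ p ∨ q, k ∧ k ∧ m ∧ p) ∨ r(m ∧ p ∧ p ∧ q, k ∨ m ∨ p ∨ p)
Sort arguments:  r(m ∧ p ∧ p ∧ q, k ∨ m ∨ p ∨ p) ∨ r(p ∨ p ∨ q, k ∧ k ∧ m ∧ p)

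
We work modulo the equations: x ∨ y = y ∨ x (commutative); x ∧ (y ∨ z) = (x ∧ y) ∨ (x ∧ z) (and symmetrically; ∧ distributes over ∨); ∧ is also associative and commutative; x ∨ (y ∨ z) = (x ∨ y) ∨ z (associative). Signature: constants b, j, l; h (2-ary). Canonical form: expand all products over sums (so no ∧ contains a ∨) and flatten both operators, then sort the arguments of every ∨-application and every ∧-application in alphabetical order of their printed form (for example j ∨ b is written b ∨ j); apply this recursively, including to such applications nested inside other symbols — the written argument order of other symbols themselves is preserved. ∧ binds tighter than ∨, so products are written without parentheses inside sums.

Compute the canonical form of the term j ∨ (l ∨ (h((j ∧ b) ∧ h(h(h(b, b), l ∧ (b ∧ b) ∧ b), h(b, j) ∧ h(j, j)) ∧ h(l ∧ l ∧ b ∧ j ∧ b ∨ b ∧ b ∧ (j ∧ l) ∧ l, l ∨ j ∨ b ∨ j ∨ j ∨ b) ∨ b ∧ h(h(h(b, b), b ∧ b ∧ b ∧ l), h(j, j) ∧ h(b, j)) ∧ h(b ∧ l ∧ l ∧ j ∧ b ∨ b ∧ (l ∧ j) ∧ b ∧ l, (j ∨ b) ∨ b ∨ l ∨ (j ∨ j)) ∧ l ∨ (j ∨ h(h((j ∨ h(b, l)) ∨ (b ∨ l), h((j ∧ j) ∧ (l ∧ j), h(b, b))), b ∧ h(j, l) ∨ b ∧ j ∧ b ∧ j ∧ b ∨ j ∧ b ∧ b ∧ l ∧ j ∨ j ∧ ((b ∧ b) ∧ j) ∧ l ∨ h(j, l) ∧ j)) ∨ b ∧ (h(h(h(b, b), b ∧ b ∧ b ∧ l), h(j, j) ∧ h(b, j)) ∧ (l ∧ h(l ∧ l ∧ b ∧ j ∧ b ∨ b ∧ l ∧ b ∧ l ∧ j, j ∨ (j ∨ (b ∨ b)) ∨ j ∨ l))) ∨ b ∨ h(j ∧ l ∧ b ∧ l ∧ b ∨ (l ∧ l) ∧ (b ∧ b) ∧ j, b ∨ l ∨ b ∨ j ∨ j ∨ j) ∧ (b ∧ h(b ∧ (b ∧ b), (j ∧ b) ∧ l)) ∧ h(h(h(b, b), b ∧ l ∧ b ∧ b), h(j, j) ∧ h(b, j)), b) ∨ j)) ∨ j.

Merge nested applications:  j ∨ l ∨ h(b ∨ b ∧ h(b ∧ b ∧ b, b ∧ j ∧ l) ∧ h(b ∧ b ∧ j ∧ l ∧ l ∨ b ∧ b ∧ j ∧ l ∧ l, b ∨ b ∨ j ∨ j ∨ j ∨ l) ∧ h(h(h(b, b), b ∧ b ∧ b ∧ l), h(b, j) ∧ h(j, j)) ∨ b ∧ h(b ∧ b ∧ j ∧ l ∧ l ∨ b ∧ b ∧ j ∧ l ∧ l, b ∨ b ∨ j ∨ j ∨ j ∨ l) ∧ h(h(h(b, b), b ∧ b ∧ b ∧ l), h(b, j) ∧ h(j, j)) ∧ j ∨ b ∧ h(b ∧ b ∧ j ∧ l ∧ l ∨ b ∧ b ∧ j ∧ l ∧ l, b ∨ b ∨ j ∨ j ∨ j ∨ l) ∧ h(h(h(b, b), b ∧ b ∧ b ∧ l), h(b, j) ∧ h(j, j)) ∧ l ∨ b ∧ h(b ∧ b ∧ j ∧ l ∧ l ∨ b ∧ b ∧ j ∧ l ∧ l, b ∨ b ∨ j ∨ j ∨ j ∨ l) ∧ h(h(h(b, b), b ∧ b ∧ b ∧ l), h(b, j) ∧ h(j, j)) ∧ l ∨ h(h(b ∨ h(b, l) ∨ j ∨ l, h(j ∧ j ∧ j ∧ l, h(b, b))), b ∧ b ∧ b ∧ j ∧ j ∨ b ∧ b ∧ j ∧ j ∧ l ∨ b ∧ b ∧ j ∧ j ∧ l ∨ b ∧ h(j, l) ∨ h(j, l) ∧ j) ∨ j, b) ∨ j ∨ j
Sort arguments:  h(b ∨ b ∧ h(b ∧ b ∧ b, b ∧ j ∧ l) ∧ h(b ∧ b ∧ j ∧ l ∧ l ∨ b ∧ b ∧ j ∧ l ∧ l, b ∨ b ∨ j ∨ j ∨ j ∨ l) ∧ h(h(h(b, b), b ∧ b ∧ b ∧ l), h(b, j) ∧ h(j, j)) ∨ b ∧ h(b ∧ b ∧ j ∧ l ∧ l ∨ b ∧ b ∧ j ∧ l ∧ l, b ∨ b ∨ j ∨ j ∨ j ∨ l) ∧ h(h(h(b, b), b ∧ b ∧ b ∧ l), h(b, j) ∧ h(j, j)) ∧ j ∨ b ∧ h(b ∧ b ∧ j ∧ l ∧ l ∨ b ∧ b ∧ j ∧ l ∧ l, b ∨ b ∨ j ∨ j ∨ j ∨ l) ∧ h(h(h(b, b), b ∧ b ∧ b ∧ l), h(b, j) ∧ h(j, j)) ∧ l ∨ b ∧ h(b ∧ b ∧ j ∧ l ∧ l ∨ b ∧ b ∧ j ∧ l ∧ l, b ∨ b ∨ j ∨ j ∨ j ∨ l) ∧ h(h(h(b, b), b ∧ b ∧ b ∧ l), h(b, j) ∧ h(j, j)) ∧ l ∨ h(h(b ∨ h(b, l) ∨ j ∨ l, h(j ∧ j ∧ j ∧ l, h(b, b))), b ∧ b ∧ b ∧ j ∧ j ∨ b ∧ b ∧ j ∧ j ∧ l ∨ b ∧ b ∧ j ∧ j ∧ l ∨ b ∧ h(j, l) ∨ h(j, l) ∧ j) ∨ j, b) ∨ j ∨ j ∨ j ∨ l

Answer: h(b ∨ b ∧ h(b ∧ b ∧ b, b ∧ j ∧ l) ∧ h(b ∧ b ∧ j ∧ l ∧ l ∨ b ∧ b ∧ j ∧ l ∧ l, b ∨ b ∨ j ∨ j ∨ j ∨ l) ∧ h(h(h(b, b), b ∧ b ∧ b ∧ l), h(b, j) ∧ h(j, j)) ∨ b ∧ h(b ∧ b ∧ j ∧ l ∧ l ∨ b ∧ b ∧ j ∧ l ∧ l, b ∨ b ∨ j ∨ j ∨ j ∨ l) ∧ h(h(h(b, b), b ∧ b ∧ b ∧ l), h(b, j) ∧ h(j, j)) ∧ j ∨ b ∧ h(b ∧ b ∧ j ∧ l ∧ l ∨ b ∧ b ∧ j ∧ l ∧ l, b ∨ b ∨ j ∨ j ∨ j ∨ l) ∧ h(h(h(b, b), b ∧ b ∧ b ∧ l), h(b, j) ∧ h(j, j)) ∧ l ∨ b ∧ h(b ∧ b ∧ j ∧ l ∧ l ∨ b ∧ b ∧ j ∧ l ∧ l, b ∨ b ∨ j ∨ j ∨ j ∨ l) ∧ h(h(h(b, b), b ∧ b ∧ b ∧ l), h(b, j) ∧ h(j, j)) ∧ l ∨ h(h(b ∨ h(b, l) ∨ j ∨ l, h(j ∧ j ∧ j ∧ l, h(b, b))), b ∧ b ∧ b ∧ j ∧ j ∨ b ∧ b ∧ j ∧ j ∧ l ∨ b ∧ b ∧ j ∧ j ∧ l ∨ b ∧ h(j, l) ∨ h(j, l) ∧ j) ∨ j, b) ∨ j ∨ j ∨ j ∨ l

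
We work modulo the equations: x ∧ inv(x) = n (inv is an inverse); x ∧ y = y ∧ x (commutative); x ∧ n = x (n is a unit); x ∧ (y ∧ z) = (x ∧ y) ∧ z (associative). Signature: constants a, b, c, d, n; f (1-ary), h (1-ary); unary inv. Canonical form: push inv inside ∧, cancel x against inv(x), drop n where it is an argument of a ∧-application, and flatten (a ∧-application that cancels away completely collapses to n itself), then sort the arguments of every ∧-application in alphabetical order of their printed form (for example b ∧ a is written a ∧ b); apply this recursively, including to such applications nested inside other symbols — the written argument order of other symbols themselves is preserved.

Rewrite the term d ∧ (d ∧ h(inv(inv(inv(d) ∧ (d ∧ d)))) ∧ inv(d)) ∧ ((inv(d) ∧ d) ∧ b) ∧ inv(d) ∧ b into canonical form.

Answer: b ∧ b ∧ h(d)

Derivation:
Push inv inside:  distribute inv over ∧ and collapse double inv
Cancel:  d cancels
Collect:  h(d) ∧ b ∧ b
Sort:  b ∧ b ∧ h(d)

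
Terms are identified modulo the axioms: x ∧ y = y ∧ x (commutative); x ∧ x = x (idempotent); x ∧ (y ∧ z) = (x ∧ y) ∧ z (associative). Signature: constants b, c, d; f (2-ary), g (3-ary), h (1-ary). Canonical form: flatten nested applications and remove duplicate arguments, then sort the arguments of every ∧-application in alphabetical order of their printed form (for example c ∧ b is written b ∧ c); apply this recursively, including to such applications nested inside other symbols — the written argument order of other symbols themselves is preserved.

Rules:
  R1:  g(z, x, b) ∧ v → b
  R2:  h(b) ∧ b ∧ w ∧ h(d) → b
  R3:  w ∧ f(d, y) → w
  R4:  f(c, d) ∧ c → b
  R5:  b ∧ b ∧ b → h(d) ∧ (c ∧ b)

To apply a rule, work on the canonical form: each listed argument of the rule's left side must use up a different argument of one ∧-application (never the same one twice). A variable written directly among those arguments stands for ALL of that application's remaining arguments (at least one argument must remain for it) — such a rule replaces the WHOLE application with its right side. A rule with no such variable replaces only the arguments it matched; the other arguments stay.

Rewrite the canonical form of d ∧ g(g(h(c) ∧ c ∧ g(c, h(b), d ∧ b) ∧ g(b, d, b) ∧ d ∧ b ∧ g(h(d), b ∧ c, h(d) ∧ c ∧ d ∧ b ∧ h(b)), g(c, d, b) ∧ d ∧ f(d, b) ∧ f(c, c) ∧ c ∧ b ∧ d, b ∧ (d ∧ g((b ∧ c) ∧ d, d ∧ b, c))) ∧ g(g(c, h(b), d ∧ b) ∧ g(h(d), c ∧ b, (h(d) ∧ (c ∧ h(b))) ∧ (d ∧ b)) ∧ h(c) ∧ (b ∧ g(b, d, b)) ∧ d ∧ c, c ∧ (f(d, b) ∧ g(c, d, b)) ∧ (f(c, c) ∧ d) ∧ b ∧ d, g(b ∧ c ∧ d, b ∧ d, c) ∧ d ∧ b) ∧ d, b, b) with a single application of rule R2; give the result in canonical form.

Answer: d ∧ g(d ∧ g(b ∧ c ∧ d ∧ g(b, d, b) ∧ g(c, h(b), b ∧ d) ∧ g(h(d), b ∧ c, b) ∧ h(c), b ∧ c ∧ d ∧ f(c, c) ∧ f(d, b) ∧ g(c, d, b), b ∧ d ∧ g(b ∧ c ∧ d, b ∧ d, c)), b, b)

Derivation:
Canonical form:  d ∧ g(d ∧ g(b ∧ c ∧ d ∧ g(b, d, b) ∧ g(c, h(b), b ∧ d) ∧ g(h(d), b ∧ c, b ∧ c ∧ d ∧ h(b) ∧ h(d)) ∧ h(c), b ∧ c ∧ d ∧ f(c, c) ∧ f(d, b) ∧ g(c, d, b), b ∧ d ∧ g(b ∧ c ∧ d, b ∧ d, c)), b, b)
Apply R2:  consuming b, h(b), h(d);  w := c ∧ d
The extension variable absorbs all remaining arguments, so the whole application is rewritten.
Giving:  d ∧ g(d ∧ g(b ∧ c ∧ d ∧ g(b, d, b) ∧ g(c, h(b), b ∧ d) ∧ g(h(d), b ∧ c, b) ∧ h(c), b ∧ c ∧ d ∧ f(c, c) ∧ f(d, b) ∧ g(c, d, b), b ∧ d ∧ g(b ∧ c ∧ d, b ∧ d, c)), b, b)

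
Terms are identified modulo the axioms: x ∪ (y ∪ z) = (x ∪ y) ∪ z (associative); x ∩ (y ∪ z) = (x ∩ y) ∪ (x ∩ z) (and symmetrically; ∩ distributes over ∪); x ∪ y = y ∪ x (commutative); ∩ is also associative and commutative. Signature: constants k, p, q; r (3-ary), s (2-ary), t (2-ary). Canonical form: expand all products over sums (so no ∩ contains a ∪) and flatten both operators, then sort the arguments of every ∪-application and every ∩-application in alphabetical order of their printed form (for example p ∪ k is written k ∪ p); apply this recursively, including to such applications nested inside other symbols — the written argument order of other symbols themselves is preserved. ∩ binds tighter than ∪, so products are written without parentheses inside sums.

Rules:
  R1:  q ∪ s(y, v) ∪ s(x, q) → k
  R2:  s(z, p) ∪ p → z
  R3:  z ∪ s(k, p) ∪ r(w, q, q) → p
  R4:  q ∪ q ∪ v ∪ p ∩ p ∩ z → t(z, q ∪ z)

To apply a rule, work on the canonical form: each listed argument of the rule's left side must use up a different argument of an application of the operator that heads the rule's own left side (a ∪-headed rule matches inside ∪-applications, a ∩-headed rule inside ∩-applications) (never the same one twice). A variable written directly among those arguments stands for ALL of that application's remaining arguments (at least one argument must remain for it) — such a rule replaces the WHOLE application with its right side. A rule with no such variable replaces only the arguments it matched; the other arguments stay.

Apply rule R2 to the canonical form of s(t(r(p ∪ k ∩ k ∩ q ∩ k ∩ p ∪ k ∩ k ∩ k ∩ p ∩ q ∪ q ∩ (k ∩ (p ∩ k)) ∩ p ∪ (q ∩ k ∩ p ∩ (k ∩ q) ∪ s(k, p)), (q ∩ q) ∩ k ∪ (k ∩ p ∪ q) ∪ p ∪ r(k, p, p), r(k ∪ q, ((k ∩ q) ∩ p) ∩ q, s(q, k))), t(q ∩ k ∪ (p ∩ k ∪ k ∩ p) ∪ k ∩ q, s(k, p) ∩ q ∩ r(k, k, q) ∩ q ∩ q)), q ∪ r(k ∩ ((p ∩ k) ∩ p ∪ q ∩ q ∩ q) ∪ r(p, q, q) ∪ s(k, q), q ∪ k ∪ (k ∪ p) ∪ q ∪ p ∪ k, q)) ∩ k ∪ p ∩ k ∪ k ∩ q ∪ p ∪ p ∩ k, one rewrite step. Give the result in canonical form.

Answer: k ∩ p ∪ k ∩ p ∪ k ∩ q ∪ k ∩ s(t(r(k ∪ k ∩ k ∩ k ∩ p ∩ q ∪ k ∩ k ∩ k ∩ p ∩ q ∪ k ∩ k ∩ p ∩ p ∩ q ∪ k ∩ k ∩ p ∩ q ∩ q, k ∩ p ∪ k ∩ q ∩ q ∪ p ∪ q ∪ r(k, p, p), r(k ∪ q, k ∩ p ∩ q ∩ q, s(q, k))), t(k ∩ p ∪ k ∩ p ∪ k ∩ q ∪ k ∩ q, q ∩ q ∩ q ∩ r(k, k, q) ∩ s(k, p))), q ∪ r(k ∩ k ∩ p ∩ p ∪ k ∩ q ∩ q ∩ q ∪ r(p, q, q) ∪ s(k, q), k ∪ k ∪ k ∪ p ∪ p ∪ q ∪ q, q)) ∪ p

Derivation:
Canonical form:  k ∩ p ∪ k ∩ p ∪ k ∩ q ∪ k ∩ s(t(r(k ∩ k ∩ k ∩ p ∩ q ∪ k ∩ k ∩ k ∩ p ∩ q ∪ k ∩ k ∩ p ∩ p ∩ q ∪ k ∩ k ∩ p ∩ q ∩ q ∪ p ∪ s(k, p), k ∩ p ∪ k ∩ q ∩ q ∪ p ∪ q ∪ r(k, p, p), r(k ∪ q, k ∩ p ∩ q ∩ q, s(q, k))), t(k ∩ p ∪ k ∩ p ∪ k ∩ q ∪ k ∩ q, q ∩ q ∩ q ∩ r(k, k, q) ∩ s(k, p))), q ∪ r(k ∩ k ∩ p ∩ p ∪ k ∩ q ∩ q ∩ q ∪ r(p, q, q) ∪ s(k, q), k ∪ k ∪ k ∪ p ∪ p ∪ q ∪ q, q)) ∪ p
Apply R2:  consuming p, s(k, p);  z := k
New term:  k ∩ p ∪ k ∩ p ∪ k ∩ q ∪ k ∩ s(t(r(k ∪ k ∩ k ∩ k ∩ p ∩ q ∪ k ∩ k ∩ k ∩ p ∩ q ∪ k ∩ k ∩ p ∩ p ∩ q ∪ k ∩ k ∩ p ∩ q ∩ q, k ∩ p ∪ k ∩ q ∩ q ∪ p ∪ q ∪ r(k, p, p), r(k ∪ q, k ∩ p ∩ q ∩ q, s(q, k))), t(k ∩ p ∪ k ∩ p ∪ k ∩ q ∪ k ∩ q, q ∩ q ∩ q ∩ r(k, k, q) ∩ s(k, p))), q ∪ r(k ∩ k ∩ p ∩ p ∪ k ∩ q ∩ q ∩ q ∪ r(p, q, q) ∪ s(k, q), k ∪ k ∪ k ∪ p ∪ p ∪ q ∪ q, q)) ∪ p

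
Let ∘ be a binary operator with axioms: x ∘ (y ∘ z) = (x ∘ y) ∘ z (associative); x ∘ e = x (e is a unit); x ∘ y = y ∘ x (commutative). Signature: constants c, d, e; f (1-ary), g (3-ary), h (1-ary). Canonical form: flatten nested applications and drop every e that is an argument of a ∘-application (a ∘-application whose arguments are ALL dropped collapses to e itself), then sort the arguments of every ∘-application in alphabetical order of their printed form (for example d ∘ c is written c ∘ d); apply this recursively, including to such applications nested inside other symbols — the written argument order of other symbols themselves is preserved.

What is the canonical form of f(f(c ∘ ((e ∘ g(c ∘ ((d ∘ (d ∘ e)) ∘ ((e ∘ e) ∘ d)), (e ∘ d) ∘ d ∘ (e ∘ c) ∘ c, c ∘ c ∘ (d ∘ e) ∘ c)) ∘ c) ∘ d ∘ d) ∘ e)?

Descend into:  f(c ∘ ((e ∘ g(c ∘ ((d ∘ (d ∘ e)) ∘ ((e ∘ e) ∘ d)), (e ∘ d) ∘ d ∘ (e ∘ c) ∘ c, c ∘ c ∘ (d ∘ e) ∘ c)) ∘ c) ∘ d ∘ d) ∘ e
Canonicalize subterm:  f(c ∘ ((e ∘ g(c ∘ ((d ∘ (d ∘ e)) ∘ ((e ∘ e) ∘ d)), (e ∘ d) ∘ d ∘ (e ∘ c) ∘ c, c ∘ c ∘ (d ∘ e) ∘ c)) ∘ c) ∘ d ∘ d)  →  f(c ∘ c ∘ d ∘ d ∘ g(c ∘ d ∘ d ∘ d, c ∘ c ∘ d ∘ d, c ∘ c ∘ c ∘ d))
Units out:  drop e
Order the arguments:  f(c ∘ c ∘ d ∘ d ∘ g(c ∘ d ∘ d ∘ d, c ∘ c ∘ d ∘ d, c ∘ c ∘ c ∘ d))
Rebuild:  f(f(c ∘ c ∘ d ∘ d ∘ g(c ∘ d ∘ d ∘ d, c ∘ c ∘ d ∘ d, c ∘ c ∘ c ∘ d)))

Answer: f(f(c ∘ c ∘ d ∘ d ∘ g(c ∘ d ∘ d ∘ d, c ∘ c ∘ d ∘ d, c ∘ c ∘ c ∘ d)))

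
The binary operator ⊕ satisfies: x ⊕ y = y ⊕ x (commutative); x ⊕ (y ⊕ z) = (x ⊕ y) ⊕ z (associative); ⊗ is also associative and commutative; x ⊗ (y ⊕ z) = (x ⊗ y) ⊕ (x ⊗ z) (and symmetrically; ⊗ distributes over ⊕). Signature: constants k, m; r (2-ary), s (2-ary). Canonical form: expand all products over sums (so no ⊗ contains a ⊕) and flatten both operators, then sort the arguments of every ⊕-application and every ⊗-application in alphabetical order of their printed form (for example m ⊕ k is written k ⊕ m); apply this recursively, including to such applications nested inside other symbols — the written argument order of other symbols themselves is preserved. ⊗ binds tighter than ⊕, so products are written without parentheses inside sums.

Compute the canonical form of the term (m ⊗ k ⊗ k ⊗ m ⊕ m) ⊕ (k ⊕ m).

Un-nest:  k ⊗ k ⊗ m ⊗ m ⊕ m ⊕ k ⊕ m
Sort:  k ⊕ k ⊗ k ⊗ m ⊗ m ⊕ m ⊕ m

Answer: k ⊕ k ⊗ k ⊗ m ⊗ m ⊕ m ⊕ m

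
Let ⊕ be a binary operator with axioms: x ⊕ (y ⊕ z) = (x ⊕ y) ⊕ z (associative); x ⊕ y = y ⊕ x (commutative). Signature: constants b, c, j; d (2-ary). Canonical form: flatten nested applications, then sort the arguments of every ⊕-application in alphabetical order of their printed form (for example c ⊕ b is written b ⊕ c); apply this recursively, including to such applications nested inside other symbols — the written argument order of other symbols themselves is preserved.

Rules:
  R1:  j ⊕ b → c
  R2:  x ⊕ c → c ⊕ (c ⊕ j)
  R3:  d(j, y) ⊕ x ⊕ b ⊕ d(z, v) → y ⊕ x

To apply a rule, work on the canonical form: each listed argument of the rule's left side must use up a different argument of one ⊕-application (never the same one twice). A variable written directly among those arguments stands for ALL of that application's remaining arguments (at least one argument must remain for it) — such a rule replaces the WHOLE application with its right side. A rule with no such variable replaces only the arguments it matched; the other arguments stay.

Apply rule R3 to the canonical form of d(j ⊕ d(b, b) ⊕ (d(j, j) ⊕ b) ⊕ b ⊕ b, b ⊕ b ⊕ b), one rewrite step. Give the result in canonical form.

Answer: d(b ⊕ b ⊕ j ⊕ j, b ⊕ b ⊕ b)

Derivation:
Canonical form:  d(b ⊕ b ⊕ b ⊕ d(b, b) ⊕ d(j, j) ⊕ j, b ⊕ b ⊕ b)
Apply R3:  consuming b, d(b, b), d(j, j);  v := b, x := b ⊕ b ⊕ j, y := j, z := b
The variable takes the whole remainder — replace the entire application.
Giving:  d(b ⊕ b ⊕ j ⊕ j, b ⊕ b ⊕ b)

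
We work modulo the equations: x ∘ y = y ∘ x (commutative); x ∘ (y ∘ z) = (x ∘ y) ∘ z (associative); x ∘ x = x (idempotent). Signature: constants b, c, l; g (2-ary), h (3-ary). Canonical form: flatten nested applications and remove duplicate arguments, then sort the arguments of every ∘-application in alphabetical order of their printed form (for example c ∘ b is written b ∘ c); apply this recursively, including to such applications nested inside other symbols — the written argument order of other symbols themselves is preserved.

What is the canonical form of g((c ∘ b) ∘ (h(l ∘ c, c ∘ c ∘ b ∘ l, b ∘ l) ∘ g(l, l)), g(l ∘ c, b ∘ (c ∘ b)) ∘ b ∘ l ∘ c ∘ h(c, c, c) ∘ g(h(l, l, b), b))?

Answer: g(b ∘ c ∘ g(l, l) ∘ h(c ∘ l, b ∘ c ∘ l, b ∘ l), b ∘ c ∘ g(c ∘ l, b ∘ c) ∘ g(h(l, l, b), b) ∘ h(c, c, c) ∘ l)

Derivation:
Focus inside:  g(l ∘ c, b ∘ (c ∘ b)) ∘ b ∘ l ∘ c ∘ h(c, c, c) ∘ g(h(l, l, b), b)
Simplify inside:  g(l ∘ c, b ∘ (c ∘ b))  →  g(c ∘ l, b ∘ c)
Order the arguments:  b ∘ c ∘ g(c ∘ l, b ∘ c) ∘ g(h(l, l, b), b) ∘ h(c, c, c) ∘ l
Put back:  g(b ∘ c ∘ g(l, l) ∘ h(c ∘ l, b ∘ c ∘ l, b ∘ l), b ∘ c ∘ g(c ∘ l, b ∘ c) ∘ g(h(l, l, b), b) ∘ h(c, c, c) ∘ l)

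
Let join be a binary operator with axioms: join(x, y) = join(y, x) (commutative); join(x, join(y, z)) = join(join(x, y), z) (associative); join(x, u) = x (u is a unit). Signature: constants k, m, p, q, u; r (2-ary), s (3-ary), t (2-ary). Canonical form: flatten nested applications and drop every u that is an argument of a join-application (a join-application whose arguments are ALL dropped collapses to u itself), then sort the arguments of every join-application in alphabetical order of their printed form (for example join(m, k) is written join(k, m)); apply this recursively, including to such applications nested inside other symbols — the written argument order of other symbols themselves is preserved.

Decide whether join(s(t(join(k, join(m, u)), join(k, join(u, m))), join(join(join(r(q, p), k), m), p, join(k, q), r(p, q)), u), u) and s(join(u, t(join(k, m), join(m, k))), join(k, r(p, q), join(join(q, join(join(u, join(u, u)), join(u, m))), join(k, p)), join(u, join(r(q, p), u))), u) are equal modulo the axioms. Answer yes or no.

Answer: yes — both canonical forms are s(t(join(k, m), join(k, m)), join(k, k, m, p, q, r(p, q), r(q, p)), u)

Derivation:
Left:  join(s(t(join(k, join(m, u)), join(k, join(u, m))), join(join(join(r(q, p), k), m), p, join(k, q), r(p, q)), u), u)
  Simplify inside:  s(t(join(k, join(m, u)), join(k, join(u, m))), join(join(join(r(q, p), k), m), p, join(k, q), r(p, q)), u)  →  s(t(join(k, m), join(k, m)), join(k, k, m, p, q, r(p, q), r(q, p)), u)
  Unit:  drop u
  Order the arguments:  s(t(join(k, m), join(k, m)), join(k, k, m, p, q, r(p, q), r(q, p)), u)
Right:  s(join(u, t(join(k, m), join(m, k))), join(k, r(p, q), join(join(q, join(join(u, join(u, u)), join(u, m))), join(k, p)), join(u, join(r(q, p), u))), u)
  Work inside:  join(k, r(p, q), join(join(q, join(join(u, join(u, u)), join(u, m))), join(k, p)), join(u, join(r(q, p), u)))
  Flatten:  join(k, r(p, q), q, u, u, u, u, m, k, p, u, r(q, p), u)
  Unit:  drop u (×6)
  Sort arguments:  join(k, k, m, p, q, r(p, q), r(q, p))
  Put back:  s(t(join(k, m), join(k, m)), join(k, k, m, p, q, r(p, q), r(q, p)), u)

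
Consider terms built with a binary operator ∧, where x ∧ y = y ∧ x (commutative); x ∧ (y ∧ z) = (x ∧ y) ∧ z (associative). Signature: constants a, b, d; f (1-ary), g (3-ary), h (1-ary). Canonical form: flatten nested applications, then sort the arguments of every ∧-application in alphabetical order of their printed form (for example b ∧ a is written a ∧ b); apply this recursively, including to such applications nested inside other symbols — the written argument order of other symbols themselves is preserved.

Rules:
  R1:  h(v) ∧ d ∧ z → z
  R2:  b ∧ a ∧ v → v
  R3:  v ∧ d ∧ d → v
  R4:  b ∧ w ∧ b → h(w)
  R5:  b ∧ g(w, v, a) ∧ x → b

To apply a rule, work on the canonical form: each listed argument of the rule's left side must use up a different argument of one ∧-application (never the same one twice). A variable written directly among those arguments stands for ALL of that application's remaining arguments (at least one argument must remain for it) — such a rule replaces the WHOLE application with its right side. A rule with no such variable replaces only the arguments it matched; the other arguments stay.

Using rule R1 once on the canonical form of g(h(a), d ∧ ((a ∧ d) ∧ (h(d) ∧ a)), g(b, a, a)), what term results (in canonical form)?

Answer: g(h(a), a ∧ a ∧ d, g(b, a, a))

Derivation:
Canonical form:  g(h(a), a ∧ a ∧ d ∧ d ∧ h(d), g(b, a, a))
Apply R1:  consuming d, h(d);  v := d, z := a ∧ a ∧ d
The variable takes the whole remainder — replace the entire application.
New term:  g(h(a), a ∧ a ∧ d, g(b, a, a))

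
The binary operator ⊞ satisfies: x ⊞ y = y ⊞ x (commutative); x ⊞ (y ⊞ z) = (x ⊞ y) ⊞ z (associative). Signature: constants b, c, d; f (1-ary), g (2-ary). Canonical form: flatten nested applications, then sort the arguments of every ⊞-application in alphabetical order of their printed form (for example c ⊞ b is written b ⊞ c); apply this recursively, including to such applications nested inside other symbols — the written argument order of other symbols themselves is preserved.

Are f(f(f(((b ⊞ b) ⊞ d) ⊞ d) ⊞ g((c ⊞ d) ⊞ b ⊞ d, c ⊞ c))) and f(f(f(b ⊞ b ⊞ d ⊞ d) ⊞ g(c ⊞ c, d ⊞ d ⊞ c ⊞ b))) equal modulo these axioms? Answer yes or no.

Answer: no — f(f(f(b ⊞ b ⊞ d ⊞ d) ⊞ g(b ⊞ c ⊞ d ⊞ d, c ⊞ c))) vs f(f(f(b ⊞ b ⊞ d ⊞ d) ⊞ g(c ⊞ c, b ⊞ c ⊞ d ⊞ d)))

Derivation:
Left:  f(f(f(((b ⊞ b) ⊞ d) ⊞ d) ⊞ g((c ⊞ d) ⊞ b ⊞ d, c ⊞ c)))
  Focus inside:  f(((b ⊞ b) ⊞ d) ⊞ d) ⊞ g((c ⊞ d) ⊞ b ⊞ d, c ⊞ c)
  Inside:  f(((b ⊞ b) ⊞ d) ⊞ d)  →  f(b ⊞ b ⊞ d ⊞ d)
  Simplify inside:  g((c ⊞ d) ⊞ b ⊞ d, c ⊞ c)  →  g(b ⊞ c ⊞ d ⊞ d, c ⊞ c)
  Sort:  f(b ⊞ b ⊞ d ⊞ d) ⊞ g(b ⊞ c ⊞ d ⊞ d, c ⊞ c)
  Put back:  f(f(f(b ⊞ b ⊞ d ⊞ d) ⊞ g(b ⊞ c ⊞ d ⊞ d, c ⊞ c)))
Right:  f(f(f(b ⊞ b ⊞ d ⊞ d) ⊞ g(c ⊞ c, d ⊞ d ⊞ c ⊞ b)))
  Work inside:  f(b ⊞ b ⊞ d ⊞ d) ⊞ g(c ⊞ c, d ⊞ d ⊞ c ⊞ b)
  Inside:  g(c ⊞ c, d ⊞ d ⊞ c ⊞ b)  →  g(c ⊞ c, b ⊞ c ⊞ d ⊞ d)
  Sort:  f(b ⊞ b ⊞ d ⊞ d) ⊞ g(c ⊞ c, b ⊞ c ⊞ d ⊞ d)
  Put back:  f(f(f(b ⊞ b ⊞ d ⊞ d) ⊞ g(c ⊞ c, b ⊞ c ⊞ d ⊞ d)))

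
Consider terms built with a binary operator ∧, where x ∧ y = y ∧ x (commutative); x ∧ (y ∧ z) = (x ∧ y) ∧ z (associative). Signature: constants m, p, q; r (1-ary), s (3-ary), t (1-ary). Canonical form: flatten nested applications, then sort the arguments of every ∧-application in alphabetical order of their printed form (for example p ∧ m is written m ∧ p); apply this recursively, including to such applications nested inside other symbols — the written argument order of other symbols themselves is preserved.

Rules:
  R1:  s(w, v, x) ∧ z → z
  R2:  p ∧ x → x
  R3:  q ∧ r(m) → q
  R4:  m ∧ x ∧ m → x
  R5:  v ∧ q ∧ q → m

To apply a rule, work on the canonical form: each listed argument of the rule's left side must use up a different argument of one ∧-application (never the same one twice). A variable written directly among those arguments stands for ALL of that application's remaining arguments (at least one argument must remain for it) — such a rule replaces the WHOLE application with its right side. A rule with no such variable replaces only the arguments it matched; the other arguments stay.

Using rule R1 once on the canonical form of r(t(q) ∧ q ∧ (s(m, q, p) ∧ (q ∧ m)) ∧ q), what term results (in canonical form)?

Answer: r(m ∧ q ∧ q ∧ q ∧ t(q))

Derivation:
Canonical form:  r(m ∧ q ∧ q ∧ q ∧ s(m, q, p) ∧ t(q))
Apply R1:  consuming s(m, q, p);  v := q, w := m, x := p, z := m ∧ q ∧ q ∧ q ∧ t(q)
The extension variable absorbs all remaining arguments, so the whole application is rewritten.
Giving:  r(m ∧ q ∧ q ∧ q ∧ t(q))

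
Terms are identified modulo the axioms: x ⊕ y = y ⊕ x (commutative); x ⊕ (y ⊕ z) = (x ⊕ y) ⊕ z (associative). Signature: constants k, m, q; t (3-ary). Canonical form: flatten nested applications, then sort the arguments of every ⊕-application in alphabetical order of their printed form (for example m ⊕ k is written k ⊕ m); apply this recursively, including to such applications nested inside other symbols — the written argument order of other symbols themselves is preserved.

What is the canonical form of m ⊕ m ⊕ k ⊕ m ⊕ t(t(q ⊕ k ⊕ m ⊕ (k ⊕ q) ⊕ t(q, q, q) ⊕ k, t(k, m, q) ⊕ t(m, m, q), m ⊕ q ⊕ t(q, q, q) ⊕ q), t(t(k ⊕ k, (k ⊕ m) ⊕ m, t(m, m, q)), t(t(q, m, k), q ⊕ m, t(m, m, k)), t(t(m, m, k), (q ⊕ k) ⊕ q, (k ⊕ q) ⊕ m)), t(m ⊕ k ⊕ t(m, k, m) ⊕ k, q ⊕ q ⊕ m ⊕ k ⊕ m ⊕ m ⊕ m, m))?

Simplify inside:  t(t(q ⊕ k ⊕ m ⊕ (k ⊕ q) ⊕ t(q, q, q) ⊕ k, t(k, m, q) ⊕ t(m, m, q), m ⊕ q ⊕ t(q, q, q) ⊕ q), t(t(k ⊕ k, (k ⊕ m) ⊕ m, t(m, m, q)), t(t(q, m, k), q ⊕ m, t(m, m, k)), t(t(m, m, k), (q ⊕ k) ⊕ q, (k ⊕ q) ⊕ m)), t(m ⊕ k ⊕ t(m, k, m) ⊕ k, q ⊕ q ⊕ m ⊕ k ⊕ m ⊕ m ⊕ m, m))  →  t(t(k ⊕ k ⊕ k ⊕ m ⊕ q ⊕ q ⊕ t(q, q, q), t(k, m, q) ⊕ t(m, m, q), m ⊕ q ⊕ q ⊕ t(q, q, q)), t(t(k ⊕ k, k ⊕ m ⊕ m, t(m, m, q)), t(t(q, m, k), m ⊕ q, t(m, m, k)), t(t(m, m, k), k ⊕ q ⊕ q, k ⊕ m ⊕ q)), t(k ⊕ k ⊕ m ⊕ t(m, k, m), k ⊕ m ⊕ m ⊕ m ⊕ m ⊕ q ⊕ q, m))
Sort:  k ⊕ m ⊕ m ⊕ m ⊕ t(t(k ⊕ k ⊕ k ⊕ m ⊕ q ⊕ q ⊕ t(q, q, q), t(k, m, q) ⊕ t(m, m, q), m ⊕ q ⊕ q ⊕ t(q, q, q)), t(t(k ⊕ k, k ⊕ m ⊕ m, t(m, m, q)), t(t(q, m, k), m ⊕ q, t(m, m, k)), t(t(m, m, k), k ⊕ q ⊕ q, k ⊕ m ⊕ q)), t(k ⊕ k ⊕ m ⊕ t(m, k, m), k ⊕ m ⊕ m ⊕ m ⊕ m ⊕ q ⊕ q, m))

Answer: k ⊕ m ⊕ m ⊕ m ⊕ t(t(k ⊕ k ⊕ k ⊕ m ⊕ q ⊕ q ⊕ t(q, q, q), t(k, m, q) ⊕ t(m, m, q), m ⊕ q ⊕ q ⊕ t(q, q, q)), t(t(k ⊕ k, k ⊕ m ⊕ m, t(m, m, q)), t(t(q, m, k), m ⊕ q, t(m, m, k)), t(t(m, m, k), k ⊕ q ⊕ q, k ⊕ m ⊕ q)), t(k ⊕ k ⊕ m ⊕ t(m, k, m), k ⊕ m ⊕ m ⊕ m ⊕ m ⊕ q ⊕ q, m))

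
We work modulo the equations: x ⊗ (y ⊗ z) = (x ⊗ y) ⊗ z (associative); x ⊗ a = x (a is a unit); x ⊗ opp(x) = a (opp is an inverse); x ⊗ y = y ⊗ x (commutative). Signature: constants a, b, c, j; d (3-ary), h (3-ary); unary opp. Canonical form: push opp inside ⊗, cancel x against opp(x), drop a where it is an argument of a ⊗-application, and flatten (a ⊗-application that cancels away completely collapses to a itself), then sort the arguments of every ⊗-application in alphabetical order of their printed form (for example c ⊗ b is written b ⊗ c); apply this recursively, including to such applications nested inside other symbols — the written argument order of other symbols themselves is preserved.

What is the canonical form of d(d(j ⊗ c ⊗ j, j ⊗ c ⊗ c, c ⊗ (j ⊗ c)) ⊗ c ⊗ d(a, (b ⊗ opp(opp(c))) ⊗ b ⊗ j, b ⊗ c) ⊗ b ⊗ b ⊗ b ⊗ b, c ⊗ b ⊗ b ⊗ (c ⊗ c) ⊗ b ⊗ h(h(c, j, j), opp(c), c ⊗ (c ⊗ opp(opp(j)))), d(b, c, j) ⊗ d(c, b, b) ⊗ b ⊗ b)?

Answer: d(b ⊗ b ⊗ b ⊗ b ⊗ c ⊗ d(a, b ⊗ b ⊗ c ⊗ j, b ⊗ c) ⊗ d(c ⊗ j ⊗ j, c ⊗ c ⊗ j, c ⊗ c ⊗ j), b ⊗ b ⊗ b ⊗ c ⊗ c ⊗ c ⊗ h(h(c, j, j), opp(c), c ⊗ c ⊗ j), b ⊗ b ⊗ d(b, c, j) ⊗ d(c, b, b))

Derivation:
Work inside:  d(j ⊗ c ⊗ j, j ⊗ c ⊗ c, c ⊗ (j ⊗ c)) ⊗ c ⊗ d(a, (b ⊗ opp(opp(c))) ⊗ b ⊗ j, b ⊗ c) ⊗ b ⊗ b ⊗ b ⊗ b
Push opp inside:  distribute opp over ⊗ and collapse double opp
Collect terms:  d(c ⊗ j ⊗ j, c ⊗ c ⊗ j, c ⊗ c ⊗ j) ⊗ c ⊗ d(a, b ⊗ b ⊗ c ⊗ j, b ⊗ c) ⊗ b ⊗ b ⊗ b ⊗ b
Order the arguments:  b ⊗ b ⊗ b ⊗ b ⊗ c ⊗ d(a, b ⊗ b ⊗ c ⊗ j, b ⊗ c) ⊗ d(c ⊗ j ⊗ j, c ⊗ c ⊗ j, c ⊗ c ⊗ j)
Put back:  d(b ⊗ b ⊗ b ⊗ b ⊗ c ⊗ d(a, b ⊗ b ⊗ c ⊗ j, b ⊗ c) ⊗ d(c ⊗ j ⊗ j, c ⊗ c ⊗ j, c ⊗ c ⊗ j), b ⊗ b ⊗ b ⊗ c ⊗ c ⊗ c ⊗ h(h(c, j, j), opp(c), c ⊗ c ⊗ j), b ⊗ b ⊗ d(b, c, j) ⊗ d(c, b, b))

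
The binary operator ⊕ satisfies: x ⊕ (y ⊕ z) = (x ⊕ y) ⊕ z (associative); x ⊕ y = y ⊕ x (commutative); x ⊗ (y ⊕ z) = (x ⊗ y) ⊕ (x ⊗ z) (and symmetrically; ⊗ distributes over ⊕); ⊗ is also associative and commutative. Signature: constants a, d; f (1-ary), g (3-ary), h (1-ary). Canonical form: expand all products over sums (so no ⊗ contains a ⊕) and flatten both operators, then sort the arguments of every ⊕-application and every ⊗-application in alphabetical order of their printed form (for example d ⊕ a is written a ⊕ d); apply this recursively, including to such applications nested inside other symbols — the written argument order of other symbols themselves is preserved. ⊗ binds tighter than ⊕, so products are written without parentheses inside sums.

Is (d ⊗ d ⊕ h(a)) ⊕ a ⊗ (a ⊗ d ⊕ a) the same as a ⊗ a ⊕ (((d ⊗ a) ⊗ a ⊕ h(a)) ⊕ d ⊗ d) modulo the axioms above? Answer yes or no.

Answer: yes — both canonical forms are a ⊗ a ⊕ a ⊗ a ⊗ d ⊕ d ⊗ d ⊕ h(a)

Derivation:
Left:  (d ⊗ d ⊕ h(a)) ⊕ a ⊗ (a ⊗ d ⊕ a)
  Expand products over sums:  d ⊗ d ⊕ h(a) ⊕ a ⊗ a ⊗ d ⊕ a ⊗ a
  Order the arguments:  a ⊗ a ⊕ a ⊗ a ⊗ d ⊕ d ⊗ d ⊕ h(a)
Right:  a ⊗ a ⊕ (((d ⊗ a) ⊗ a ⊕ h(a)) ⊕ d ⊗ d)
  Merge nested applications:  a ⊗ a ⊕ a ⊗ a ⊗ d ⊕ h(a) ⊕ d ⊗ d
  Order the arguments:  a ⊗ a ⊕ a ⊗ a ⊗ d ⊕ d ⊗ d ⊕ h(a)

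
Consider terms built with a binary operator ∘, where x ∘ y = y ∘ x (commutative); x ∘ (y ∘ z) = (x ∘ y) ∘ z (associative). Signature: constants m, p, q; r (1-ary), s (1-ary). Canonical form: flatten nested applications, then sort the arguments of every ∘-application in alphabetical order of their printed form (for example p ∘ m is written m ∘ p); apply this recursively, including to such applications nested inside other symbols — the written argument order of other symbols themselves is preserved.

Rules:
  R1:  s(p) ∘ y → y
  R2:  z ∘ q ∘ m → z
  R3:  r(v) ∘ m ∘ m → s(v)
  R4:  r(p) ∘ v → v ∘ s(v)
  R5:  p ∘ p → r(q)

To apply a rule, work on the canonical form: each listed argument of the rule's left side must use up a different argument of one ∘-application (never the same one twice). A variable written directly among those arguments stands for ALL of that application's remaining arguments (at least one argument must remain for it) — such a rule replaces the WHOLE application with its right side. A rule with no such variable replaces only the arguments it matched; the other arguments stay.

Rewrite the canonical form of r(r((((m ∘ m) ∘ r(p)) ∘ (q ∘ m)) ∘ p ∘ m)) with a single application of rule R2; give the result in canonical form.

Canonical form:  r(r(m ∘ m ∘ m ∘ m ∘ p ∘ q ∘ r(p)))
Match R2:  consume m, q;  z := m ∘ m ∘ m ∘ p ∘ r(p)
Every leftover argument binds to the variable; the entire application is replaced.
New term:  r(r(m ∘ m ∘ m ∘ p ∘ r(p)))

Answer: r(r(m ∘ m ∘ m ∘ p ∘ r(p)))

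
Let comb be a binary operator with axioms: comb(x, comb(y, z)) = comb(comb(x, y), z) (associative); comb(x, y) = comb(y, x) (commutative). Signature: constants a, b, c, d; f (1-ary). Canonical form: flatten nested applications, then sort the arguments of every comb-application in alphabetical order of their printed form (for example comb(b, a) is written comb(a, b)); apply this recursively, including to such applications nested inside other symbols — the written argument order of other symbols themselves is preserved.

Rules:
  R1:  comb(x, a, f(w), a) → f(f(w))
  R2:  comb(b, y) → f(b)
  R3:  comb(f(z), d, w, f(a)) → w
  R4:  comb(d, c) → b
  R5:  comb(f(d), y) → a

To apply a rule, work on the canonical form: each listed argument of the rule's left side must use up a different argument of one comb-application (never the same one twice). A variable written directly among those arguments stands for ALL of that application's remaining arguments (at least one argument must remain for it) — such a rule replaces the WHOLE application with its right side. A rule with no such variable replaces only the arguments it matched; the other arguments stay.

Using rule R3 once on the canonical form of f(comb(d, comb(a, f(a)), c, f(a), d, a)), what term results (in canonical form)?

Answer: f(comb(a, a, c, d))

Derivation:
Canonical form:  f(comb(a, a, c, d, d, f(a), f(a)))
R3 matches:  uses d, f(a), f(a);  w := comb(a, a, c, d), z := a
Every leftover argument binds to the variable; the entire application is replaced.
New term:  f(comb(a, a, c, d))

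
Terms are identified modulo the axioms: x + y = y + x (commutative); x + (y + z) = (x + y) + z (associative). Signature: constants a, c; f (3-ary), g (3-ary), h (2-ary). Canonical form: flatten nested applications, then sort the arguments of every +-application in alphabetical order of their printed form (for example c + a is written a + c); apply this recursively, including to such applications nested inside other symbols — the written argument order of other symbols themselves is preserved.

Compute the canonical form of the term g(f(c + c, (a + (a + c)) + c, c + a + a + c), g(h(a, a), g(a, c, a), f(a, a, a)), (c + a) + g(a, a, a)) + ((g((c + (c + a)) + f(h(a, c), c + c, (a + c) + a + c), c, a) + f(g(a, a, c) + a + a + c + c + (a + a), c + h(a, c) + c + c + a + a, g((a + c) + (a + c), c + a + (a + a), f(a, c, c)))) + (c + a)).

Merge nested applications:  g(f(c + c, (a + (a + c)) + c, c + a + a + c), g(h(a, a), g(a, c, a), f(a, a, a)), (c + a) + g(a, a, a)) + g((c + (c + a)) + f(h(a, c), c + c, (a + c) + a + c), c, a) + f(g(a, a, c) + a + a + c + c + (a + a), c + h(a, c) + c + c + a + a, g((a + c) + (a + c), c + a + (a + a), f(a, c, c))) + c + a
Inside:  g(f(c + c, (a + (a + c)) + c, c + a + a + c), g(h(a, a), g(a, c, a), f(a, a, a)), (c + a) + g(a, a, a))  →  g(f(c + c, a + a + c + c, a + a + c + c), g(h(a, a), g(a, c, a), f(a, a, a)), a + c + g(a, a, a))
Inside:  g((c + (c + a)) + f(h(a, c), c + c, (a + c) + a + c), c, a)  →  g(a + c + c + f(h(a, c), c + c, a + a + c + c), c, a)
Canonicalize subterm:  f(g(a, a, c) + a + a + c + c + (a + a), c + h(a, c) + c + c + a + a, g((a + c) + (a + c), c + a + (a + a), f(a, c, c)))  →  f(a + a + a + a + c + c + g(a, a, c), a + a + c + c + c + h(a, c), g(a + a + c + c, a + a + a + c, f(a, c, c)))
Sort arguments:  a + c + f(a + a + a + a + c + c + g(a, a, c), a + a + c + c + c + h(a, c), g(a + a + c + c, a + a + a + c, f(a, c, c))) + g(a + c + c + f(h(a, c), c + c, a + a + c + c), c, a) + g(f(c + c, a + a + c + c, a + a + c + c), g(h(a, a), g(a, c, a), f(a, a, a)), a + c + g(a, a, a))

Answer: a + c + f(a + a + a + a + c + c + g(a, a, c), a + a + c + c + c + h(a, c), g(a + a + c + c, a + a + a + c, f(a, c, c))) + g(a + c + c + f(h(a, c), c + c, a + a + c + c), c, a) + g(f(c + c, a + a + c + c, a + a + c + c), g(h(a, a), g(a, c, a), f(a, a, a)), a + c + g(a, a, a))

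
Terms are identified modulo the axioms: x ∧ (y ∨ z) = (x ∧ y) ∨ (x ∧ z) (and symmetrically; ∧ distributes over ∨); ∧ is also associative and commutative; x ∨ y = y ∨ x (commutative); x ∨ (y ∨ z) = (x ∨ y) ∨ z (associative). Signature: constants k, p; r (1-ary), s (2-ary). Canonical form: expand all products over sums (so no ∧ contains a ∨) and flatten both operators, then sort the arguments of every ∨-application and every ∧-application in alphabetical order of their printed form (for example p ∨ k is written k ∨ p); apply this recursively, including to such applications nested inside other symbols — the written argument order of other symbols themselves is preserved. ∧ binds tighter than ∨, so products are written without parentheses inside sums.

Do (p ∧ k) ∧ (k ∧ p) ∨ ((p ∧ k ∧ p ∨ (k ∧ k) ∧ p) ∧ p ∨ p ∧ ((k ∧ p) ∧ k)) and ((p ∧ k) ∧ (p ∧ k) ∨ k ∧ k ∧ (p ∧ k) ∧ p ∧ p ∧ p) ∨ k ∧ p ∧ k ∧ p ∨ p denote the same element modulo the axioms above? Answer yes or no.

Left:  (p ∧ k) ∧ (k ∧ p) ∨ ((p ∧ k ∧ p ∨ (k ∧ k) ∧ p) ∧ p ∨ p ∧ ((k ∧ p) ∧ k))
  Distribute:  k ∧ k ∧ p ∧ p ∨ k ∧ p ∧ p ∧ p ∨ k ∧ k ∧ p ∧ p ∨ k ∧ k ∧ p ∧ p
  Sort arguments:  k ∧ k ∧ p ∧ p ∨ k ∧ k ∧ p ∧ p ∨ k ∧ k ∧ p ∧ p ∨ k ∧ p ∧ p ∧ p
Right:  ((p ∧ k) ∧ (p ∧ k) ∨ k ∧ k ∧ (p ∧ k) ∧ p ∧ p ∧ p) ∨ k ∧ p ∧ k ∧ p ∨ p
  Un-nest:  k ∧ k ∧ p ∧ p ∨ k ∧ k ∧ k ∧ p ∧ p ∧ p ∧ p ∨ k ∧ k ∧ p ∧ p ∨ p
  Sort arguments:  k ∧ k ∧ k ∧ p ∧ p ∧ p ∧ p ∨ k ∧ k ∧ p ∧ p ∨ k ∧ k ∧ p ∧ p ∨ p

Answer: no — k ∧ k ∧ p ∧ p ∨ k ∧ k ∧ p ∧ p ∨ k ∧ k ∧ p ∧ p ∨ k ∧ p ∧ p ∧ p vs k ∧ k ∧ k ∧ p ∧ p ∧ p ∧ p ∨ k ∧ k ∧ p ∧ p ∨ k ∧ k ∧ p ∧ p ∨ p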